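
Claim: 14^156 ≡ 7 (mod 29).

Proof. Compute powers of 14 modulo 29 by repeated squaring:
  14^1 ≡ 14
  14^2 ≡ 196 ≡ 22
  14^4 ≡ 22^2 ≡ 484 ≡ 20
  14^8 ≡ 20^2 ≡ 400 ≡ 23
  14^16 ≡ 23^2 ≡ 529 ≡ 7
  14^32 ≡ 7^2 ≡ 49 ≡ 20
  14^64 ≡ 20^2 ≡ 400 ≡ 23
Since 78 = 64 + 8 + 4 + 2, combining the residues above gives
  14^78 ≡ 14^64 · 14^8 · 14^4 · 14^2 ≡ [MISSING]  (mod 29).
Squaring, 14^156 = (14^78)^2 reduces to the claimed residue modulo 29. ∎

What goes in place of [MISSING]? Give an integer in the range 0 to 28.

Multiply the listed residues: 23 · 23 · 20 · 22 = 529 → 10580 → 232760.
Reducing modulo 29: 232760 = 8026·29 + 6, so 14^78 ≡ 6.

6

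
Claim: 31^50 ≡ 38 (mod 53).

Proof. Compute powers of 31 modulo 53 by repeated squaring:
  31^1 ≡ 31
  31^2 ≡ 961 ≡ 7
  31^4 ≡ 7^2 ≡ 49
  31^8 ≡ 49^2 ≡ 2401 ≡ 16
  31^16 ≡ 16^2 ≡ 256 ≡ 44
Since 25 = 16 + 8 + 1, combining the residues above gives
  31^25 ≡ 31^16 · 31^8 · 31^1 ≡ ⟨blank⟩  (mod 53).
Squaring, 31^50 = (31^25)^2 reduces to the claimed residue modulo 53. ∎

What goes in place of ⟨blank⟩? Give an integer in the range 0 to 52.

41

31^16 · 31^8 · 31^1 ≡ 44 · 16 · 31 = 21824.
21824 mod 53 = 41, so 31^25 ≡ 41 (mod 53).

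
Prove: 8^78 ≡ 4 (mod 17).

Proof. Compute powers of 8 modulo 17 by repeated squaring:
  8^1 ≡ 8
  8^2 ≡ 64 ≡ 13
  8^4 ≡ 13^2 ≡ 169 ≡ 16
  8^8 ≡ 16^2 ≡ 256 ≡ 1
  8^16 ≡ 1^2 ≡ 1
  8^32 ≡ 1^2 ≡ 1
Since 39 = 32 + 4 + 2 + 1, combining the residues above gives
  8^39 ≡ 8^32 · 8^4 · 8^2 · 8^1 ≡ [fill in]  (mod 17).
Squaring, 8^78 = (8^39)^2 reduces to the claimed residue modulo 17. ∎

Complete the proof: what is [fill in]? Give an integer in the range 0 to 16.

8^32 · 8^4 · 8^2 · 8^1 ≡ 1 · 16 · 13 · 8 = 1664.
1664 mod 17 = 15, so 8^39 ≡ 15 (mod 17).

15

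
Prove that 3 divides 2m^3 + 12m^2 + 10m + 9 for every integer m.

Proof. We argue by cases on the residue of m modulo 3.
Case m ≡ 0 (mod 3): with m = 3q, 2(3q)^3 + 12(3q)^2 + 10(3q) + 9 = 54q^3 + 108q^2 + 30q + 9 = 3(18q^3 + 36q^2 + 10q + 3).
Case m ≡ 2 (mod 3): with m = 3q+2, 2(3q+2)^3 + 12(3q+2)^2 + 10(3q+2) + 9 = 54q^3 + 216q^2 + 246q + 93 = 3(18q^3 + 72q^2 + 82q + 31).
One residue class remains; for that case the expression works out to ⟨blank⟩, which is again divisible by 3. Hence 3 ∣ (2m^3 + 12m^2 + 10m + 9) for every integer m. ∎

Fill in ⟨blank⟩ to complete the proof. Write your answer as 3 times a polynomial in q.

Only m ≡ 1 (mod 3) is unaccounted for. Put m = 3q+1:
2(3q+1)^3 + 12(3q+1)^2 + 10(3q+1) + 9 expands to 54q^3 + 162q^2 + 120q + 33,
and factoring out 3 leaves 3(18q^3 + 54q^2 + 40q + 11).

3(18q^3 + 54q^2 + 40q + 11)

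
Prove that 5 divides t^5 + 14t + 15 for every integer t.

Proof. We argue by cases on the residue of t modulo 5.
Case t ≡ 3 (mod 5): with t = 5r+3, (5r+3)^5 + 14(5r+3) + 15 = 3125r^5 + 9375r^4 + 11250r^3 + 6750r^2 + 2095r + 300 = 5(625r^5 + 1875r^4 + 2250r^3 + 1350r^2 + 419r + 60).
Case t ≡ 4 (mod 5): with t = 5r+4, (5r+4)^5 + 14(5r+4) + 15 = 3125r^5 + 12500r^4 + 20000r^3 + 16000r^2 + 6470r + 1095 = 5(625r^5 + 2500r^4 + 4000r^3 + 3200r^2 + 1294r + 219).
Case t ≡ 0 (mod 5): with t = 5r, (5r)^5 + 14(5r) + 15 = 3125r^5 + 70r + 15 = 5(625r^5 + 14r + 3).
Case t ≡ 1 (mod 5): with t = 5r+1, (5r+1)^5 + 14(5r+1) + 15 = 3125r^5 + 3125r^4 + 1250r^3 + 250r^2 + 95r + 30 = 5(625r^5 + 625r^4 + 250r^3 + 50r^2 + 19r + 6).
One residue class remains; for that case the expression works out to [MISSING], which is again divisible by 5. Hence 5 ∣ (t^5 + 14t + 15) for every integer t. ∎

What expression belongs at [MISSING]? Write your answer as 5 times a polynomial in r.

5(625r^5 + 1250r^4 + 1000r^3 + 400r^2 + 94r + 15)

Only t ≡ 2 (mod 5) is unaccounted for. Put t = 5r+2:
(5r+2)^5 + 14(5r+2) + 15 expands to 3125r^5 + 6250r^4 + 5000r^3 + 2000r^2 + 470r + 75,
and factoring out 5 leaves 5(625r^5 + 1250r^4 + 1000r^3 + 400r^2 + 94r + 15).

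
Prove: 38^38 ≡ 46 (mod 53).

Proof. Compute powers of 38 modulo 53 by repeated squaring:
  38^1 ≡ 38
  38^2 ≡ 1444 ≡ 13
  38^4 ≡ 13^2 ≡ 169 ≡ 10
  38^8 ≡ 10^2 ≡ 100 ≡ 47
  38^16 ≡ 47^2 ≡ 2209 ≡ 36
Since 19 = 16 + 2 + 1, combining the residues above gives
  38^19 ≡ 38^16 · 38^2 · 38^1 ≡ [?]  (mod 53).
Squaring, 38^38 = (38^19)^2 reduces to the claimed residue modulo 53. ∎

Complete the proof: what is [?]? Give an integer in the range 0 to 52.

29

38^16 · 38^2 · 38^1 ≡ 36 · 13 · 38 = 17784.
17784 mod 53 = 29, so 38^19 ≡ 29 (mod 53).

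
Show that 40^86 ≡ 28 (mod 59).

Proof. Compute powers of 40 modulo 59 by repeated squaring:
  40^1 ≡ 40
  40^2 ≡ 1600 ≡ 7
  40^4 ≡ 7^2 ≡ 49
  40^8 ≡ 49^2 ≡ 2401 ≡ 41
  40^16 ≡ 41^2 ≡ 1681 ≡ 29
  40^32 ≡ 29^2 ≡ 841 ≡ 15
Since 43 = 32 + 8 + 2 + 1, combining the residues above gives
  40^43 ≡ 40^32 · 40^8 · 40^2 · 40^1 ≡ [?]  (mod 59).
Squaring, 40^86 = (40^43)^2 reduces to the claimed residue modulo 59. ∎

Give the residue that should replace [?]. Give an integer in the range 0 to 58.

Multiply the listed residues: 15 · 41 · 7 · 40 = 615 → 4305 → 172200.
Reducing modulo 59: 172200 = 2918·59 + 38, so 40^43 ≡ 38.

38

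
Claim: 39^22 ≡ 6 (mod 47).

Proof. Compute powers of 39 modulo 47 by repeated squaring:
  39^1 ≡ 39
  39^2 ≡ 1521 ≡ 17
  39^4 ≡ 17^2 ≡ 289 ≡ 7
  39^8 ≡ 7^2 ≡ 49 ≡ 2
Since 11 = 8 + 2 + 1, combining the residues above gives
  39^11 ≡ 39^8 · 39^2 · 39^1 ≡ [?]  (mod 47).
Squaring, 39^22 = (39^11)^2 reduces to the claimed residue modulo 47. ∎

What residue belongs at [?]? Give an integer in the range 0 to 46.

10

Multiply the listed residues: 2 · 17 · 39 = 34 → 1326.
Reducing modulo 47: 1326 = 28·47 + 10, so 39^11 ≡ 10.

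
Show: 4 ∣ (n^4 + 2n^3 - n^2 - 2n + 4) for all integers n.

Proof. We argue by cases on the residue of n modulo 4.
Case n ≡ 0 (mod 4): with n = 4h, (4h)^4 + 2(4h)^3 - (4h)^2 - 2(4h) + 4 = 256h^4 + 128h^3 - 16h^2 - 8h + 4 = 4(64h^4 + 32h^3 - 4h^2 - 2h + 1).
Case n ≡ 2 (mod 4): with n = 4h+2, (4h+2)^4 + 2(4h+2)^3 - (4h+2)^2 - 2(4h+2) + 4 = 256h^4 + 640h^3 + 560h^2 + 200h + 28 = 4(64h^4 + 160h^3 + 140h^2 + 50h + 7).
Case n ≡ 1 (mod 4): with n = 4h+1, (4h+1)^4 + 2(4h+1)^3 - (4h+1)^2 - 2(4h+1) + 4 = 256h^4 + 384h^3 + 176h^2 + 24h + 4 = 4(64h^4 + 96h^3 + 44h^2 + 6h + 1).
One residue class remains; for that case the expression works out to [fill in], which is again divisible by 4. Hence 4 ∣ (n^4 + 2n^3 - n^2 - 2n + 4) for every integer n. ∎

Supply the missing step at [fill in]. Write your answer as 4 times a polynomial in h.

Only n ≡ 3 (mod 4) is unaccounted for. Put n = 4h+3:
(4h+3)^4 + 2(4h+3)^3 - (4h+3)^2 - 2(4h+3) + 4 expands to 256h^4 + 896h^3 + 1136h^2 + 616h + 124,
and factoring out 4 leaves 4(64h^4 + 224h^3 + 284h^2 + 154h + 31).

4(64h^4 + 224h^3 + 284h^2 + 154h + 31)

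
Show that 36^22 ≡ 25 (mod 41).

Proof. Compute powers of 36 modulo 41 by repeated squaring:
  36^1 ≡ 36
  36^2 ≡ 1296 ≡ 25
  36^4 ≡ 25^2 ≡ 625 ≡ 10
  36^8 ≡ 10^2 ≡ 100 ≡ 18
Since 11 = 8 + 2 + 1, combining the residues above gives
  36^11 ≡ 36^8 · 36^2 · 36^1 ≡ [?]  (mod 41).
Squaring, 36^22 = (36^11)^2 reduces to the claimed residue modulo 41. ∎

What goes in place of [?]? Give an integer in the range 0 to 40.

36^8 · 36^2 · 36^1 ≡ 18 · 25 · 36 = 16200.
16200 mod 41 = 5, so 36^11 ≡ 5 (mod 41).

5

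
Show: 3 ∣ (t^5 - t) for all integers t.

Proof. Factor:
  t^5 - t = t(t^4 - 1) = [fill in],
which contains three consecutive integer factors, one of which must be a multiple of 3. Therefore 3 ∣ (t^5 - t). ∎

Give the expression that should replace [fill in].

(t - 1)t(t + 1)(t^2 + 1)

t^4 - 1 = (t^2 - 1)(t^2 + 1), and t^2 - 1 = (t-1)(t+1).
So t(t^4 - 1) = (t - 1)t(t + 1)(t^2 + 1).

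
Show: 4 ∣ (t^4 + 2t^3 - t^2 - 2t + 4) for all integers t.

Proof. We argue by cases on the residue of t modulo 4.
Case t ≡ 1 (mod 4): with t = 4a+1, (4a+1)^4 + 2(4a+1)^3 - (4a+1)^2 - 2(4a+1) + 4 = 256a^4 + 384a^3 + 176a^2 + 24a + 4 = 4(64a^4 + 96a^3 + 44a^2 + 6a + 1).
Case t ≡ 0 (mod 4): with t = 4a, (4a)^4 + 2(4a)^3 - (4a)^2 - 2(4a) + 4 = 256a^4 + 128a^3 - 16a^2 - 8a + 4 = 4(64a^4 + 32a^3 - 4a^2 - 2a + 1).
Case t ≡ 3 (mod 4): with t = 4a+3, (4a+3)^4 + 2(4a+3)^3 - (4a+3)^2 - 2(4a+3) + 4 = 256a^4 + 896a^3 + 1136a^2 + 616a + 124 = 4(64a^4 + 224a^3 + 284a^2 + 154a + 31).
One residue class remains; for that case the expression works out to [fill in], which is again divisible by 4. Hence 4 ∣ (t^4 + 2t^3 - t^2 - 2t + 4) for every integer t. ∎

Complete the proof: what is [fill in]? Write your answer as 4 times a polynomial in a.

Only t ≡ 2 (mod 4) is unaccounted for. Put t = 4a+2:
(4a+2)^4 + 2(4a+2)^3 - (4a+2)^2 - 2(4a+2) + 4 expands to 256a^4 + 640a^3 + 560a^2 + 200a + 28,
and factoring out 4 leaves 4(64a^4 + 160a^3 + 140a^2 + 50a + 7).

4(64a^4 + 160a^3 + 140a^2 + 50a + 7)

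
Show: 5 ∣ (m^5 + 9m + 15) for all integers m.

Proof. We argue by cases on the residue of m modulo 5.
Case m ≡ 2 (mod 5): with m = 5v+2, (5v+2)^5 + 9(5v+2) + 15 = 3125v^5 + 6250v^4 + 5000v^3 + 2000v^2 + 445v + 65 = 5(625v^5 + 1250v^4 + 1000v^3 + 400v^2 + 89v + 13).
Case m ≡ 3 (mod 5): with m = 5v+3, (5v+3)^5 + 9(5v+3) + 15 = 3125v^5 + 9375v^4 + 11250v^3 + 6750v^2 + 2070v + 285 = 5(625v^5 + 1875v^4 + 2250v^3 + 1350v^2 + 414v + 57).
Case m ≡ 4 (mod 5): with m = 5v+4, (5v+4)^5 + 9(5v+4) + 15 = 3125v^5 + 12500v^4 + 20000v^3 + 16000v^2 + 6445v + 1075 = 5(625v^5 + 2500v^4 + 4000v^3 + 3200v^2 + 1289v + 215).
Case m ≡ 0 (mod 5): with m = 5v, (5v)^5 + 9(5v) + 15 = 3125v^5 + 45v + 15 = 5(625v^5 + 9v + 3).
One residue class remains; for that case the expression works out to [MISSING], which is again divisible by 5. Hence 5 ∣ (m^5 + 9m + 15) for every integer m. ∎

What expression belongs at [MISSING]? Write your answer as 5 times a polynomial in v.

5(625v^5 + 625v^4 + 250v^3 + 50v^2 + 14v + 5)

Only m ≡ 1 (mod 5) is unaccounted for. Put m = 5v+1:
(5v+1)^5 + 9(5v+1) + 15 expands to 3125v^5 + 3125v^4 + 1250v^3 + 250v^2 + 70v + 25,
and factoring out 5 leaves 5(625v^5 + 625v^4 + 250v^3 + 50v^2 + 14v + 5).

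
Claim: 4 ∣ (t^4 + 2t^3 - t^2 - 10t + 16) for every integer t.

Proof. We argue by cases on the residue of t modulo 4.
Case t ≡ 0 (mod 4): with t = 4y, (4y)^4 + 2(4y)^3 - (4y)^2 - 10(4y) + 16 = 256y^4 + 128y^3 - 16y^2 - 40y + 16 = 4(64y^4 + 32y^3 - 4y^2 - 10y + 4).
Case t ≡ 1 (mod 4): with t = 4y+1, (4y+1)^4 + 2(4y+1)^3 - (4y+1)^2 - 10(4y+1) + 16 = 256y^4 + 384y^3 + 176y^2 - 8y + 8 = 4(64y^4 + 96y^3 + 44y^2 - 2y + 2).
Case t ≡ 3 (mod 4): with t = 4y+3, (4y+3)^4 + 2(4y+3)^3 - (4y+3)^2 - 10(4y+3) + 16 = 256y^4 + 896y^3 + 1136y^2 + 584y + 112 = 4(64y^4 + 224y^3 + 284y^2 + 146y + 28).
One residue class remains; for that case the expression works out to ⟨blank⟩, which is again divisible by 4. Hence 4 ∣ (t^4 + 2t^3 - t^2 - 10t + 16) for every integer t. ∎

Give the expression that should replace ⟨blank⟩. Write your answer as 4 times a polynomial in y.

4(64y^4 + 160y^3 + 140y^2 + 42y + 6)

Only t ≡ 2 (mod 4) is unaccounted for. Put t = 4y+2:
(4y+2)^4 + 2(4y+2)^3 - (4y+2)^2 - 10(4y+2) + 16 expands to 256y^4 + 640y^3 + 560y^2 + 168y + 24,
and factoring out 4 leaves 4(64y^4 + 160y^3 + 140y^2 + 42y + 6).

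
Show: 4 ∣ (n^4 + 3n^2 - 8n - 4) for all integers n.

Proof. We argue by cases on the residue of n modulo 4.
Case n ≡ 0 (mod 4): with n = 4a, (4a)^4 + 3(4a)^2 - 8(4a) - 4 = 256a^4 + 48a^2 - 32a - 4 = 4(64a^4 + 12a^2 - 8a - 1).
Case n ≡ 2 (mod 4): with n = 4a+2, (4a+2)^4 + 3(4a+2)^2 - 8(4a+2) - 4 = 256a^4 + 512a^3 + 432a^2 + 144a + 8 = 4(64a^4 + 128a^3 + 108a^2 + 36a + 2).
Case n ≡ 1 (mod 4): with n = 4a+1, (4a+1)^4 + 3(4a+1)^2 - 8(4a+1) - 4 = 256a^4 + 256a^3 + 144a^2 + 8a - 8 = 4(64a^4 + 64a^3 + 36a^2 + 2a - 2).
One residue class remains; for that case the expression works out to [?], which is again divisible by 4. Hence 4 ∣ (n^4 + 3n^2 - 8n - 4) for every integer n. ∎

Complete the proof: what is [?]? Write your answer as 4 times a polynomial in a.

4(64a^4 + 192a^3 + 228a^2 + 118a + 20)

Only n ≡ 3 (mod 4) is unaccounted for. Put n = 4a+3:
(4a+3)^4 + 3(4a+3)^2 - 8(4a+3) - 4 expands to 256a^4 + 768a^3 + 912a^2 + 472a + 80,
and factoring out 4 leaves 4(64a^4 + 192a^3 + 228a^2 + 118a + 20).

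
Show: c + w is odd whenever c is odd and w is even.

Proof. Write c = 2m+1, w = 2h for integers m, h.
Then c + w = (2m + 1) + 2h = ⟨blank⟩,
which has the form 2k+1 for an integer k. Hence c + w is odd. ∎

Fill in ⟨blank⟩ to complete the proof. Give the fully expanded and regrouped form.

2(h + m) + 1

Expanding: (2m + 1) + 2h = 2h + 2m + 1.
Every term except the constant is even, so this is 2(h + m) + 1,
and h + m ∈ ℤ gives the required form.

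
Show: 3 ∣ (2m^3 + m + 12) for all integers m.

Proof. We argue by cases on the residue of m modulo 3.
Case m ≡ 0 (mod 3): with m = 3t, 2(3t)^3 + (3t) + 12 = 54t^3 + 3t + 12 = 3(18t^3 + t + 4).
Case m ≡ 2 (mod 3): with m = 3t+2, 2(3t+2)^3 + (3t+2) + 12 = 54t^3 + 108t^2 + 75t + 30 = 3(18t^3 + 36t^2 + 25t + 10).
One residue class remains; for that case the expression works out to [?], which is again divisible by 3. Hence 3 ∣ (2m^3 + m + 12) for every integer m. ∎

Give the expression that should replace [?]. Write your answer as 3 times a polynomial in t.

Only m ≡ 1 (mod 3) is unaccounted for. Put m = 3t+1:
2(3t+1)^3 + (3t+1) + 12 expands to 54t^3 + 54t^2 + 21t + 15,
and factoring out 3 leaves 3(18t^3 + 18t^2 + 7t + 5).

3(18t^3 + 18t^2 + 7t + 5)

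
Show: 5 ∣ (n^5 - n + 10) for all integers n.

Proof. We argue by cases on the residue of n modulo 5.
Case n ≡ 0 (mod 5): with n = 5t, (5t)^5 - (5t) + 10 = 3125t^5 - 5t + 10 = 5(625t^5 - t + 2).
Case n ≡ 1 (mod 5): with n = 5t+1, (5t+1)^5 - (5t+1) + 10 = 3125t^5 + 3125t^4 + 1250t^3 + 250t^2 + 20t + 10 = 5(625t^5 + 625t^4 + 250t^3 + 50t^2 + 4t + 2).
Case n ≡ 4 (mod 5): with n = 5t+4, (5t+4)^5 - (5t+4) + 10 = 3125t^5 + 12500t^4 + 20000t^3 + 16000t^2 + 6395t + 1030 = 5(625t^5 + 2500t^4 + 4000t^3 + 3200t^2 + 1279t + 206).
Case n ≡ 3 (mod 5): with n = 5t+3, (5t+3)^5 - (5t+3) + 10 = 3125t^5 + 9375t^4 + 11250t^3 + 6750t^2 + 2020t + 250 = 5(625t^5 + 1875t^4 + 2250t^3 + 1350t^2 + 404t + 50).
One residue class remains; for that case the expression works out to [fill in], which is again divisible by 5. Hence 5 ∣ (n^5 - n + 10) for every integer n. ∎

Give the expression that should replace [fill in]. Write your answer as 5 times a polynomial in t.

5(625t^5 + 1250t^4 + 1000t^3 + 400t^2 + 79t + 8)

The residues treated are {0, 1, 4, 3}, so the missing case is n ≡ 2 (mod 5); write n = 5t+2.
Then (5t+2)^5 - (5t+2) + 10 = 3125t^5 + 6250t^4 + 5000t^3 + 2000t^2 + 395t + 40 = 5(625t^5 + 1250t^4 + 1000t^3 + 400t^2 + 79t + 8).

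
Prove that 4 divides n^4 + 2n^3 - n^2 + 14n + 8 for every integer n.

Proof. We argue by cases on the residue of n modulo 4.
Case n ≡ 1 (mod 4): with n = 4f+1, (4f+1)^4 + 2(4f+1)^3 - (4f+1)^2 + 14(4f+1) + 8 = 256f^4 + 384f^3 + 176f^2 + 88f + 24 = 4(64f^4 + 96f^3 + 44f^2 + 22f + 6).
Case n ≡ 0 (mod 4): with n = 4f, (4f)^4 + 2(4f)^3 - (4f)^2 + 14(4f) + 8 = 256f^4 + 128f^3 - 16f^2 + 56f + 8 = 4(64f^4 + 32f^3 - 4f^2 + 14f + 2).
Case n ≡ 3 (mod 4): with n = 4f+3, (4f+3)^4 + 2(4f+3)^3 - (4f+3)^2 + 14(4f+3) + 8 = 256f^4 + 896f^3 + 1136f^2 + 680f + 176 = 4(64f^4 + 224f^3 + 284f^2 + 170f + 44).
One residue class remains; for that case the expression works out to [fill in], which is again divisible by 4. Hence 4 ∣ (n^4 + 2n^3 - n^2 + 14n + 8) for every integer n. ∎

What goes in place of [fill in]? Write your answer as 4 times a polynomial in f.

Only n ≡ 2 (mod 4) is unaccounted for. Put n = 4f+2:
(4f+2)^4 + 2(4f+2)^3 - (4f+2)^2 + 14(4f+2) + 8 expands to 256f^4 + 640f^3 + 560f^2 + 264f + 64,
and factoring out 4 leaves 4(64f^4 + 160f^3 + 140f^2 + 66f + 16).

4(64f^4 + 160f^3 + 140f^2 + 66f + 16)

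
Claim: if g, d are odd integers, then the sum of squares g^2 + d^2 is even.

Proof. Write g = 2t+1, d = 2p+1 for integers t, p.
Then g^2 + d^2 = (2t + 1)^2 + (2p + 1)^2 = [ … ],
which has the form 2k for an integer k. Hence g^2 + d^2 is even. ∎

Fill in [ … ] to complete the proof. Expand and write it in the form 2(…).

(2t + 1)^2 + (2p + 1)^2 = 4p^2 + 4p + 4t^2 + 4t + 2
= 2(2p^2 + 2p + 2t^2 + 2t + 1).
Since 2p^2 + 2p + 2t^2 + 2t + 1 is an integer, the sum of squares is of the form 2k for an integer k.

2(2p^2 + 2p + 2t^2 + 2t + 1)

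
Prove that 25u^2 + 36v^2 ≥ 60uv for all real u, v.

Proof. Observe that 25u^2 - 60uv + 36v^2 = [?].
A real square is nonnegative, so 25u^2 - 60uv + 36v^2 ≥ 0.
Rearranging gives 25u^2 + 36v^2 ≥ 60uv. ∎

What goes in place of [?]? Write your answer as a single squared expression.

25u^2 - 60uv + 36v^2 is a perfect-square trinomial: the outer terms are (5u)^2 and (6v)^2, and the cross term is -2·5u·6v.
So 25u^2 - 60uv + 36v^2 = (5u - 6v)^2 ≥ 0.

(5u - 6v)^2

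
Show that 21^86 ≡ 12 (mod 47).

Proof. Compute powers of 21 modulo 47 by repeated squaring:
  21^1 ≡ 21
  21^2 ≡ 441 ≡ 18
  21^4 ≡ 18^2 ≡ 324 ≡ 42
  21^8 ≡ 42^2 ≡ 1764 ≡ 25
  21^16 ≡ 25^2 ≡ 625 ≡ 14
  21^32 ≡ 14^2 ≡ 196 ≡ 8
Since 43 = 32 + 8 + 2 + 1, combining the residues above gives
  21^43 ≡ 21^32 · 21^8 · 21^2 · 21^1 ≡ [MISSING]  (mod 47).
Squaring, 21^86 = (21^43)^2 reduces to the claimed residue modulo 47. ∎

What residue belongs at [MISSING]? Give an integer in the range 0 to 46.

24

21^32 · 21^8 · 21^2 · 21^1 ≡ 8 · 25 · 18 · 21 = 75600.
75600 mod 47 = 24, so 21^43 ≡ 24 (mod 47).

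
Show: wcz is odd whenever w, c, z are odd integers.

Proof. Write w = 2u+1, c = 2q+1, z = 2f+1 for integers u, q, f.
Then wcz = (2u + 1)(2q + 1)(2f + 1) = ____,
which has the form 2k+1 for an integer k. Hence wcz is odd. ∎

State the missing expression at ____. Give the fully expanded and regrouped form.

Expanding: (2u + 1)(2q + 1)(2f + 1) = 8fqu + 4fq + 4fu + 2f + 4qu + 2q + 2u + 1.
Every term except the constant is even, so this is 2(4fqu + 2fq + 2fu + f + 2qu + q + u) + 1,
and 4fqu + 2fq + 2fu + f + 2qu + q + u ∈ ℤ gives the required form.

2(4fqu + 2fq + 2fu + f + 2qu + q + u) + 1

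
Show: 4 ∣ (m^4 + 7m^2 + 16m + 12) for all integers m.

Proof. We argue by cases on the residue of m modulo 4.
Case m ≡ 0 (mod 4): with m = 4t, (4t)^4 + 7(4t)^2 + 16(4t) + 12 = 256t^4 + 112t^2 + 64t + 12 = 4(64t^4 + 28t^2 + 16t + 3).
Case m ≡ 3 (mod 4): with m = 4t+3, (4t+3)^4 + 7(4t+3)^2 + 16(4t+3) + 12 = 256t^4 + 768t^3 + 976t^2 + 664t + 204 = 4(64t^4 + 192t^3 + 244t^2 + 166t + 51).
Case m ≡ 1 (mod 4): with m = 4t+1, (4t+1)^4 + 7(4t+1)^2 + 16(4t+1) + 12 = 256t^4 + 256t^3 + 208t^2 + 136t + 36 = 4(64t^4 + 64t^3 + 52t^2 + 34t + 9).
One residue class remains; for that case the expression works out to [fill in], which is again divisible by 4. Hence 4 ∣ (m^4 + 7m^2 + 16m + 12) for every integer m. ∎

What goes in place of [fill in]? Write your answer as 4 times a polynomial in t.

4(64t^4 + 128t^3 + 124t^2 + 76t + 22)

The residues treated are {0, 3, 1}, so the missing case is m ≡ 2 (mod 4); write m = 4t+2.
Then (4t+2)^4 + 7(4t+2)^2 + 16(4t+2) + 12 = 256t^4 + 512t^3 + 496t^2 + 304t + 88 = 4(64t^4 + 128t^3 + 124t^2 + 76t + 22).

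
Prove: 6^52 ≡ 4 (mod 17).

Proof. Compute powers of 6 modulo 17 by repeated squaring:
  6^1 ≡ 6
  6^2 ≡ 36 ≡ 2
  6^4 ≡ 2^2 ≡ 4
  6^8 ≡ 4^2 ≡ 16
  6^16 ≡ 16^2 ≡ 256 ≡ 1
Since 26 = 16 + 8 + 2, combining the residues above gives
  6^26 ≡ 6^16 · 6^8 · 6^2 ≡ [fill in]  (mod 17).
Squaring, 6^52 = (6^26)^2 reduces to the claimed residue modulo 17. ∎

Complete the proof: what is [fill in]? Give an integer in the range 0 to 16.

15

Multiply the listed residues: 1 · 16 · 2 = 16 → 32.
Reducing modulo 17: 32 = 1·17 + 15, so 6^26 ≡ 15.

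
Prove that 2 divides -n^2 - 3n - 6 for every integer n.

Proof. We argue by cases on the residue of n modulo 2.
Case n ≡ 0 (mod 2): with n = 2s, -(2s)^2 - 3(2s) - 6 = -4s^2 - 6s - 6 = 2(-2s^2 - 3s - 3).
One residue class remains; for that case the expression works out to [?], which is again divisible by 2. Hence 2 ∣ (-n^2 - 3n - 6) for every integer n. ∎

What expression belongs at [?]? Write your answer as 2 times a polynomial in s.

2(-2s^2 - 5s - 5)

Only n ≡ 1 (mod 2) is unaccounted for. Put n = 2s+1:
-(2s+1)^2 - 3(2s+1) - 6 expands to -4s^2 - 10s - 10,
and factoring out 2 leaves 2(-2s^2 - 5s - 5).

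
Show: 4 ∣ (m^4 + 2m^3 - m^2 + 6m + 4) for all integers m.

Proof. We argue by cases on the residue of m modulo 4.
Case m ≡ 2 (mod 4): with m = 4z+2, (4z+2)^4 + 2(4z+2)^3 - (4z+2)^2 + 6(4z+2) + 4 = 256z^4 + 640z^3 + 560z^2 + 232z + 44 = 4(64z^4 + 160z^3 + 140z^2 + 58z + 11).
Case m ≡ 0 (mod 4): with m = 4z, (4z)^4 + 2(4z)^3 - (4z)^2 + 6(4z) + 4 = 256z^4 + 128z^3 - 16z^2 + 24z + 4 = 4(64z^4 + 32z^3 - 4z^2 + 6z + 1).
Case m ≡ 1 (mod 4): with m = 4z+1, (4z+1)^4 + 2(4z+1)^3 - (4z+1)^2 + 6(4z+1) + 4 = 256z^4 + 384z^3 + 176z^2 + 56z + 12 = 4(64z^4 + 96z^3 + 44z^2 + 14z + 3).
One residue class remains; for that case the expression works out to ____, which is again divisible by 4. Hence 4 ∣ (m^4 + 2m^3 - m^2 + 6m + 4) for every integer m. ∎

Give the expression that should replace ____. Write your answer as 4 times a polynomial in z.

Only m ≡ 3 (mod 4) is unaccounted for. Put m = 4z+3:
(4z+3)^4 + 2(4z+3)^3 - (4z+3)^2 + 6(4z+3) + 4 expands to 256z^4 + 896z^3 + 1136z^2 + 648z + 148,
and factoring out 4 leaves 4(64z^4 + 224z^3 + 284z^2 + 162z + 37).

4(64z^4 + 224z^3 + 284z^2 + 162z + 37)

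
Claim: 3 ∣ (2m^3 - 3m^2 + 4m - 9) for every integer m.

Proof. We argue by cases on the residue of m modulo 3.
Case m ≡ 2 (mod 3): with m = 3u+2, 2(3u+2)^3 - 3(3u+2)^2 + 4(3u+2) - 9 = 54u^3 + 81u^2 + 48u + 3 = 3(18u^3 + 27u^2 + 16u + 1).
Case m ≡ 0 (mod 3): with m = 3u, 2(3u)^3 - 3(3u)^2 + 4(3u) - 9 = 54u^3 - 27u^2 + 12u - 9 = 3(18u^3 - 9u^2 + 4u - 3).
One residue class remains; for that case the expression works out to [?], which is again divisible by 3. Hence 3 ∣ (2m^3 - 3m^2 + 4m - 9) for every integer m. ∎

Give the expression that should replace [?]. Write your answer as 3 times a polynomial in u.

Only m ≡ 1 (mod 3) is unaccounted for. Put m = 3u+1:
2(3u+1)^3 - 3(3u+1)^2 + 4(3u+1) - 9 expands to 54u^3 + 27u^2 + 12u - 6,
and factoring out 3 leaves 3(18u^3 + 9u^2 + 4u - 2).

3(18u^3 + 9u^2 + 4u - 2)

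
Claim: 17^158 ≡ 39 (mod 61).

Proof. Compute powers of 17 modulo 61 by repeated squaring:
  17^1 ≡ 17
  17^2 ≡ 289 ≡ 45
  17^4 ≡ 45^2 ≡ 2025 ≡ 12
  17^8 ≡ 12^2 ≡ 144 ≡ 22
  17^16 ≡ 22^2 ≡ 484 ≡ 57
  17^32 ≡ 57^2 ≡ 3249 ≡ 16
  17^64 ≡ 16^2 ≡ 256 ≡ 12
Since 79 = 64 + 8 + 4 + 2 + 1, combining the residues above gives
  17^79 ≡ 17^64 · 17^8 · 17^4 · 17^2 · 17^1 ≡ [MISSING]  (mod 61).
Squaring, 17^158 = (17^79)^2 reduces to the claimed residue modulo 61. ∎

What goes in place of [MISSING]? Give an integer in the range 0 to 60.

Multiply the listed residues: 12 · 22 · 12 · 45 · 17 = 264 → 3168 → 142560 → 2423520.
Reducing modulo 61: 2423520 = 39729·61 + 51, so 17^79 ≡ 51.

51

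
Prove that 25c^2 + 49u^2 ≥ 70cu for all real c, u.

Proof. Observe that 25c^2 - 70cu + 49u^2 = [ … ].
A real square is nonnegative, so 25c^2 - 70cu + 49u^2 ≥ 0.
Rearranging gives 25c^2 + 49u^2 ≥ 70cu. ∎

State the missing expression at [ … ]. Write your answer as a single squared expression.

25c^2 - 70cu + 49u^2 is a perfect-square trinomial: the outer terms are (5c)^2 and (7u)^2, and the cross term is -2·5c·7u.
So 25c^2 - 70cu + 49u^2 = (5c - 7u)^2 ≥ 0.

(5c - 7u)^2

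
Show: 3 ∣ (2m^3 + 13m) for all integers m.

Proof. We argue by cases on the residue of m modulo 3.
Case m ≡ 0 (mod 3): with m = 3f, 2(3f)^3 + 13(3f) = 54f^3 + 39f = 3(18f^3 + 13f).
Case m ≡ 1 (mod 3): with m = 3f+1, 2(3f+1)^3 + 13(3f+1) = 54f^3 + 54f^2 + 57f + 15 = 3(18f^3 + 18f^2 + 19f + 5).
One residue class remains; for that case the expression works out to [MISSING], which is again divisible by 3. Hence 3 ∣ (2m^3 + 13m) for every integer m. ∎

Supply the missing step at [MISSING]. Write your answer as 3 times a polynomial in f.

3(18f^3 + 36f^2 + 37f + 14)

The residues treated are {0, 1}, so the missing case is m ≡ 2 (mod 3); write m = 3f+2.
Then 2(3f+2)^3 + 13(3f+2) = 54f^3 + 108f^2 + 111f + 42 = 3(18f^3 + 36f^2 + 37f + 14).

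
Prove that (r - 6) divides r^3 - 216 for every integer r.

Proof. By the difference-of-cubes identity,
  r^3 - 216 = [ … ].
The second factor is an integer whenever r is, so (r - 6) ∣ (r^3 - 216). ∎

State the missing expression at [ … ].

Polynomial division of r^3 - 216 by r - 6 leaves remainder 0 and quotient r^2 + 6r + 36.
Hence r^3 - 216 = (r - 6)(r^2 + 6r + 36).

(r - 6)(r^2 + 6r + 36)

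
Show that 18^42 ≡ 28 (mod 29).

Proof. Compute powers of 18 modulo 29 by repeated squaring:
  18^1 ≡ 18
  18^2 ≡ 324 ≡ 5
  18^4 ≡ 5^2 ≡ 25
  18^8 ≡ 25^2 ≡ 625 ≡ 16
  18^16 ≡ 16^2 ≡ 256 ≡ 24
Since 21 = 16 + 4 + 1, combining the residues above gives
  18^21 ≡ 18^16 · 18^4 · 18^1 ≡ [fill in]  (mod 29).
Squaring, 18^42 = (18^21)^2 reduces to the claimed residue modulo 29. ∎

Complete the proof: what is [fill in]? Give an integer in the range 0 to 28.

18^16 · 18^4 · 18^1 ≡ 24 · 25 · 18 = 10800.
10800 mod 29 = 12, so 18^21 ≡ 12 (mod 29).

12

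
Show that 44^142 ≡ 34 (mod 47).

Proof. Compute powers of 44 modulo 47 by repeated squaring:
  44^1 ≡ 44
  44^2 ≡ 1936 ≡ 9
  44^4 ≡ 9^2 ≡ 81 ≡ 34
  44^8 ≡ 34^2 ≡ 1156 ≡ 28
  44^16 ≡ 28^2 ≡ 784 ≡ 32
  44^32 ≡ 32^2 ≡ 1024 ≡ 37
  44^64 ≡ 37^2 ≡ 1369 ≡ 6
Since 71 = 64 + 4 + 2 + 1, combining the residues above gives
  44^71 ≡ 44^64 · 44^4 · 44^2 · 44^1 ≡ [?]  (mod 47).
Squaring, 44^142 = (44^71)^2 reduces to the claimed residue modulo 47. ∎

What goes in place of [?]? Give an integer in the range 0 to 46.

Multiply the listed residues: 6 · 34 · 9 · 44 = 204 → 1836 → 80784.
Reducing modulo 47: 80784 = 1718·47 + 38, so 44^71 ≡ 38.

38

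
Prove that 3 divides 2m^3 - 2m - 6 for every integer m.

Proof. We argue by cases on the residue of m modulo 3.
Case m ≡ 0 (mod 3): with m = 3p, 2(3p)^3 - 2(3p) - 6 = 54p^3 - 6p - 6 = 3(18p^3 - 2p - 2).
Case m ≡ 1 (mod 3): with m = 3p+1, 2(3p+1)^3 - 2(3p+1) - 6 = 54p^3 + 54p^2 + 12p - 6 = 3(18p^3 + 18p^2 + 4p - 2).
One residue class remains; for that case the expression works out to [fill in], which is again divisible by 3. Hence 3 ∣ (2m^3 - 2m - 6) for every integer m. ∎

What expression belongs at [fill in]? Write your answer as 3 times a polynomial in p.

3(18p^3 + 36p^2 + 22p + 2)

The residues treated are {0, 1}, so the missing case is m ≡ 2 (mod 3); write m = 3p+2.
Then 2(3p+2)^3 - 2(3p+2) - 6 = 54p^3 + 108p^2 + 66p + 6 = 3(18p^3 + 36p^2 + 22p + 2).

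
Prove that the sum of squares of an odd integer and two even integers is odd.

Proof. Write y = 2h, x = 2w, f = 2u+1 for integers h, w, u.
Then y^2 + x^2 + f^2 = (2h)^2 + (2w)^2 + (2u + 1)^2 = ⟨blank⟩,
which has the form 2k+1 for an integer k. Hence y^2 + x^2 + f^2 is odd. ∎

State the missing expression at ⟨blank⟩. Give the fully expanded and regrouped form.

2(2h^2 + 2u^2 + 2u + 2w^2) + 1

(2h)^2 + (2w)^2 + (2u + 1)^2 = 4h^2 + 4u^2 + 4u + 4w^2 + 1
= 2(2h^2 + 2u^2 + 2u + 2w^2) + 1.
Since 2h^2 + 2u^2 + 2u + 2w^2 is an integer, the sum of squares is of the form 2k+1 for an integer k.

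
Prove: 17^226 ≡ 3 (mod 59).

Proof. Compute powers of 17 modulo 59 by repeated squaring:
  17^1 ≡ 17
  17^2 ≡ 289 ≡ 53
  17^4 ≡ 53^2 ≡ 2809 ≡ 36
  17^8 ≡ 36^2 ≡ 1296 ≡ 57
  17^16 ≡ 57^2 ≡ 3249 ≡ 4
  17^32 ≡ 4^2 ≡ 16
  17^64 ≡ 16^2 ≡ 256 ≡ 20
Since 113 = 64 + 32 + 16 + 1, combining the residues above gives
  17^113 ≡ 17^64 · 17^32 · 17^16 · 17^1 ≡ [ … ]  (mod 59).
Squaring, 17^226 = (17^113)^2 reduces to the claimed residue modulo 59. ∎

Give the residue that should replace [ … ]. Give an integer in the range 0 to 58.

17^64 · 17^32 · 17^16 · 17^1 ≡ 20 · 16 · 4 · 17 = 21760.
21760 mod 59 = 48, so 17^113 ≡ 48 (mod 59).

48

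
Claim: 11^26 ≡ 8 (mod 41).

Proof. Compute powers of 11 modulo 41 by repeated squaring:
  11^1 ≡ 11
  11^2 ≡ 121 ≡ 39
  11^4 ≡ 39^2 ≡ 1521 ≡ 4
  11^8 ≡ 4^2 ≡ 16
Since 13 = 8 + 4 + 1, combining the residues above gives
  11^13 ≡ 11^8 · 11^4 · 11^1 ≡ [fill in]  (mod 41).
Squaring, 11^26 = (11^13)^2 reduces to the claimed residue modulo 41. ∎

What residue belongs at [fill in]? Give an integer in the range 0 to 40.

7

11^8 · 11^4 · 11^1 ≡ 16 · 4 · 11 = 704.
704 mod 41 = 7, so 11^13 ≡ 7 (mod 41).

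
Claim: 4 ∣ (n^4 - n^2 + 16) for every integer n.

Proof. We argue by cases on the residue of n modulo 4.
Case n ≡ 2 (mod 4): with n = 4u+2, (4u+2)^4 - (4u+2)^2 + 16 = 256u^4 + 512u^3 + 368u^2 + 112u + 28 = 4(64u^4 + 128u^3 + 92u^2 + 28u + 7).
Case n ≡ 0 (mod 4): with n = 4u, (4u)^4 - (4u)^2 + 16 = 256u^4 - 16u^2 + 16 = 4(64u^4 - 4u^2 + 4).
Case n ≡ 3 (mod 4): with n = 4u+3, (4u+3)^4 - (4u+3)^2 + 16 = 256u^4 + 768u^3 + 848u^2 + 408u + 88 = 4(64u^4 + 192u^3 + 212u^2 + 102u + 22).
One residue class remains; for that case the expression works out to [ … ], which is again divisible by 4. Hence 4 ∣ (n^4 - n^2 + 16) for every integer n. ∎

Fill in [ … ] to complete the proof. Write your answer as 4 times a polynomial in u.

4(64u^4 + 64u^3 + 20u^2 + 2u + 4)

Only n ≡ 1 (mod 4) is unaccounted for. Put n = 4u+1:
(4u+1)^4 - (4u+1)^2 + 16 expands to 256u^4 + 256u^3 + 80u^2 + 8u + 16,
and factoring out 4 leaves 4(64u^4 + 64u^3 + 20u^2 + 2u + 4).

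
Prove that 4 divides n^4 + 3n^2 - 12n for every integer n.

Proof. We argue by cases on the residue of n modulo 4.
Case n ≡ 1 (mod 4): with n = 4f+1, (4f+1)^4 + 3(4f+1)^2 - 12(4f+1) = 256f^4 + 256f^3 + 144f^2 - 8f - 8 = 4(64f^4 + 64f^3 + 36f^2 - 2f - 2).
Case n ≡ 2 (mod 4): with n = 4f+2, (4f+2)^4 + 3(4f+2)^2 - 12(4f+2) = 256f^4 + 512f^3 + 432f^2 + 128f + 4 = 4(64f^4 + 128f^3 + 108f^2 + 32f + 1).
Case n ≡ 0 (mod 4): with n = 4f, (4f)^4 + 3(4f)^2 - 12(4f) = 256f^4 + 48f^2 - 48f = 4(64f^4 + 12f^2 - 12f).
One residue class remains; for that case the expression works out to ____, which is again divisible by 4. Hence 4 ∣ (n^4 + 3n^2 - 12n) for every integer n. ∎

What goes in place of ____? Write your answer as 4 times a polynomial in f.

Only n ≡ 3 (mod 4) is unaccounted for. Put n = 4f+3:
(4f+3)^4 + 3(4f+3)^2 - 12(4f+3) expands to 256f^4 + 768f^3 + 912f^2 + 456f + 72,
and factoring out 4 leaves 4(64f^4 + 192f^3 + 228f^2 + 114f + 18).

4(64f^4 + 192f^3 + 228f^2 + 114f + 18)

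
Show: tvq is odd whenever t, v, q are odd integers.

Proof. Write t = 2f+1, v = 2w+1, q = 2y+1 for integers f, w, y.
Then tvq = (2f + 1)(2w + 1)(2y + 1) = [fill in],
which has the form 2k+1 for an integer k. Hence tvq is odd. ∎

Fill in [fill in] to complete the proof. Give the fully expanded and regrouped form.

(2f + 1)(2w + 1)(2y + 1) = 8fwy + 4fw + 4fy + 2f + 4wy + 2w + 2y + 1
= 2(4fwy + 2fw + 2fy + f + 2wy + w + y) + 1.
Since 4fwy + 2fw + 2fy + f + 2wy + w + y is an integer, the product is of the form 2k+1 for an integer k.

2(4fwy + 2fw + 2fy + f + 2wy + w + y) + 1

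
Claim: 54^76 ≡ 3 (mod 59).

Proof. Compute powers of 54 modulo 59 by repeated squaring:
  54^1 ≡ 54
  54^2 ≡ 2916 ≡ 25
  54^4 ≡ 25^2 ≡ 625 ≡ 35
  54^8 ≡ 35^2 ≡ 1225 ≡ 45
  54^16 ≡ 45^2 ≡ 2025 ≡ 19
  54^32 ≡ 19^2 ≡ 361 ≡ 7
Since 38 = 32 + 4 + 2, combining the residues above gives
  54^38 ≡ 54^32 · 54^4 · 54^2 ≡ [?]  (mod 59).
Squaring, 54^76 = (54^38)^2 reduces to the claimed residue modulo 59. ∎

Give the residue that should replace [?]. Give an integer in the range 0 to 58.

48

54^32 · 54^4 · 54^2 ≡ 7 · 35 · 25 = 6125.
6125 mod 59 = 48, so 54^38 ≡ 48 (mod 59).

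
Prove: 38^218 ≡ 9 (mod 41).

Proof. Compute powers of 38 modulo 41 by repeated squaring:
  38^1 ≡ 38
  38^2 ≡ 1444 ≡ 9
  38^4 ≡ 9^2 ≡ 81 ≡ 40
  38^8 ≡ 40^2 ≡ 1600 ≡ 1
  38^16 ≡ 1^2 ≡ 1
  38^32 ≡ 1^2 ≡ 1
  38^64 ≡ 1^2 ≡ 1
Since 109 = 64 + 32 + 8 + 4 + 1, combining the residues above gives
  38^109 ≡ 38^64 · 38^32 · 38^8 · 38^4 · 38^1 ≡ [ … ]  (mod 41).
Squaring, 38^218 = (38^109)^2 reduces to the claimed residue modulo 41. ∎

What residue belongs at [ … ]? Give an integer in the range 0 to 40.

3

38^64 · 38^32 · 38^8 · 38^4 · 38^1 ≡ 1 · 1 · 1 · 40 · 38 = 1520.
1520 mod 41 = 3, so 38^109 ≡ 3 (mod 41).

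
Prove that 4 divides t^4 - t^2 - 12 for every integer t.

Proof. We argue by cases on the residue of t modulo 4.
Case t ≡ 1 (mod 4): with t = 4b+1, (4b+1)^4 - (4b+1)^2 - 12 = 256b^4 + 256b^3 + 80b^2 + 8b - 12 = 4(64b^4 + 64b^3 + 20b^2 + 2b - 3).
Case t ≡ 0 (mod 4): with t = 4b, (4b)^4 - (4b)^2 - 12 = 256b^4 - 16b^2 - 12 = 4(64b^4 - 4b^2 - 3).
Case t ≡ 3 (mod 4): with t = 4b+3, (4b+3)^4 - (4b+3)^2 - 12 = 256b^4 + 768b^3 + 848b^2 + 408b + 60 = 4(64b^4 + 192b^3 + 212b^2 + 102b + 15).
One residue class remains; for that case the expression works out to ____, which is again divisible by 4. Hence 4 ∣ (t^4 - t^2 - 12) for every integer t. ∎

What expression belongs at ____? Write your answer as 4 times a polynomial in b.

Only t ≡ 2 (mod 4) is unaccounted for. Put t = 4b+2:
(4b+2)^4 - (4b+2)^2 - 12 expands to 256b^4 + 512b^3 + 368b^2 + 112b,
and factoring out 4 leaves 4(64b^4 + 128b^3 + 92b^2 + 28b).

4(64b^4 + 128b^3 + 92b^2 + 28b)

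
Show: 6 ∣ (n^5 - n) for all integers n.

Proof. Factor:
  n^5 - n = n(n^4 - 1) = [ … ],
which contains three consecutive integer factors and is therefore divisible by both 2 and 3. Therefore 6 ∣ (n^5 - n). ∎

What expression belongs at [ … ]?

(n - 1)n(n + 1)(n^2 + 1)

n^4 - 1 = (n^2 - 1)(n^2 + 1), and n^2 - 1 = (n-1)(n+1).
So n(n^4 - 1) = (n - 1)n(n + 1)(n^2 + 1).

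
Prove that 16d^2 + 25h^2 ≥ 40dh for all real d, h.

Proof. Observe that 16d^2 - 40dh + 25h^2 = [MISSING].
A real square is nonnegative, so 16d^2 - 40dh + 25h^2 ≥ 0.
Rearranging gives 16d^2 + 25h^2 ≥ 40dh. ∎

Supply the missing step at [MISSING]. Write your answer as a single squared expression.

The leading and trailing coefficients are 4^2 and 5^2, and 40 = 2·4·5, so the trinomial is (4d - 5h)^2.
Hence 16d^2 - 40dh + 25h^2 ≥ 0.

(4d - 5h)^2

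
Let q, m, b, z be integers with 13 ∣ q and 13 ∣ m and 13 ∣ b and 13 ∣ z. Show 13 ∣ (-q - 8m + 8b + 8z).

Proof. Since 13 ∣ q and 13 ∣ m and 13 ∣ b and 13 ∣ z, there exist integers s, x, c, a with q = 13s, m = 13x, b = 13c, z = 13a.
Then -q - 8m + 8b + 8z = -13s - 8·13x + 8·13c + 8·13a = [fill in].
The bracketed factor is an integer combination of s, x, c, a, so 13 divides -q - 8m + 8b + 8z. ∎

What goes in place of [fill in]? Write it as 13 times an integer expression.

13(8a + 8c - s - 8x)

Pull the common 13 out of every term: -13s - 8·13x + 8·13c + 8·13a = 13(8a + 8c - s - 8x).
8a + 8c - s - 8x is an integer, which exhibits the divisibility.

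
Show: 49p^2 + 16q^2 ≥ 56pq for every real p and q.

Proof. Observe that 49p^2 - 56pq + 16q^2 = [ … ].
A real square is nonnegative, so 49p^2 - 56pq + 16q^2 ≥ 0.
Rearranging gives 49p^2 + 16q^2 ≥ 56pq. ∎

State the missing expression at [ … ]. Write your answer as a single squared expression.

The leading and trailing coefficients are 7^2 and 4^2, and 56 = 2·7·4, so the trinomial is (7p - 4q)^2.
Hence 49p^2 - 56pq + 16q^2 ≥ 0.

(7p - 4q)^2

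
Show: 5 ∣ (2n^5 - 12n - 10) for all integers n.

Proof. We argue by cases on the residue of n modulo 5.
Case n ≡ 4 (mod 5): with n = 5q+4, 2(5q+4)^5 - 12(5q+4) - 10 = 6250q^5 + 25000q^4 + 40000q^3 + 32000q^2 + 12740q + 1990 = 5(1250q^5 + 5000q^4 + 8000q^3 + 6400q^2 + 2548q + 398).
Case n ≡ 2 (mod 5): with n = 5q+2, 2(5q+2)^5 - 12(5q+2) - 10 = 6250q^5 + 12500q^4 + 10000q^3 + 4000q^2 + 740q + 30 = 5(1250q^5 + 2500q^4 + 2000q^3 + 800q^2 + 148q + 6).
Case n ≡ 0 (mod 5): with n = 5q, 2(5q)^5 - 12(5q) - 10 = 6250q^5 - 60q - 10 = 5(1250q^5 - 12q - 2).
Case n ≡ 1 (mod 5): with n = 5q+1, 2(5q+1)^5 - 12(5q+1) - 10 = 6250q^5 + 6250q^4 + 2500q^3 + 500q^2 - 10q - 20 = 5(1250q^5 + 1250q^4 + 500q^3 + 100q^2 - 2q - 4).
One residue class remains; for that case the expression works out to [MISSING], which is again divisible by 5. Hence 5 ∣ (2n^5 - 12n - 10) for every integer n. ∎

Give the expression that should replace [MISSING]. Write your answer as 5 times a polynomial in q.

5(1250q^5 + 3750q^4 + 4500q^3 + 2700q^2 + 798q + 88)

The residues treated are {4, 2, 0, 1}, so the missing case is n ≡ 3 (mod 5); write n = 5q+3.
Then 2(5q+3)^5 - 12(5q+3) - 10 = 6250q^5 + 18750q^4 + 22500q^3 + 13500q^2 + 3990q + 440 = 5(1250q^5 + 3750q^4 + 4500q^3 + 2700q^2 + 798q + 88).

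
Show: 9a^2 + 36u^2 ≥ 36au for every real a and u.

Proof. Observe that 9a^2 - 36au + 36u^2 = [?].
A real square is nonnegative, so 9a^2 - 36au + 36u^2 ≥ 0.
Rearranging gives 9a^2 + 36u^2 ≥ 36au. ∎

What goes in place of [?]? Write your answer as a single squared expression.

9a^2 - 36au + 36u^2 is a perfect-square trinomial: the outer terms are (3a)^2 and (6u)^2, and the cross term is -2·3a·6u.
So 9a^2 - 36au + 36u^2 = (3a - 6u)^2 ≥ 0.

(3a - 6u)^2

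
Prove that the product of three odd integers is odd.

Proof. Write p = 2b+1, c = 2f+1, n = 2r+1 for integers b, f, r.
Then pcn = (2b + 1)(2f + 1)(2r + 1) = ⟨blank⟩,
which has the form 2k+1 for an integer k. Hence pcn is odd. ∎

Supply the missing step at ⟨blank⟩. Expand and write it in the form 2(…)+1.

(2b + 1)(2f + 1)(2r + 1) = 8bfr + 4bf + 4br + 2b + 4fr + 2f + 2r + 1
= 2(4bfr + 2bf + 2br + b + 2fr + f + r) + 1.
Since 4bfr + 2bf + 2br + b + 2fr + f + r is an integer, the product is of the form 2k+1 for an integer k.

2(4bfr + 2bf + 2br + b + 2fr + f + r) + 1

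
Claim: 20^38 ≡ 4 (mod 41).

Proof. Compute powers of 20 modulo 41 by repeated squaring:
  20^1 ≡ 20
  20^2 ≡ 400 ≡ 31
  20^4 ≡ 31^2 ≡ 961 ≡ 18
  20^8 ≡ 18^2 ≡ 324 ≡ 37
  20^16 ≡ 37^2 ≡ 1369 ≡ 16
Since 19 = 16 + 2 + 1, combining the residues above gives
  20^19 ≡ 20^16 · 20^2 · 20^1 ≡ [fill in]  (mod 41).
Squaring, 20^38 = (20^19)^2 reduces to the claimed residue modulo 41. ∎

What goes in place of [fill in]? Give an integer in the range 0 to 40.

Multiply the listed residues: 16 · 31 · 20 = 496 → 9920.
Reducing modulo 41: 9920 = 241·41 + 39, so 20^19 ≡ 39.

39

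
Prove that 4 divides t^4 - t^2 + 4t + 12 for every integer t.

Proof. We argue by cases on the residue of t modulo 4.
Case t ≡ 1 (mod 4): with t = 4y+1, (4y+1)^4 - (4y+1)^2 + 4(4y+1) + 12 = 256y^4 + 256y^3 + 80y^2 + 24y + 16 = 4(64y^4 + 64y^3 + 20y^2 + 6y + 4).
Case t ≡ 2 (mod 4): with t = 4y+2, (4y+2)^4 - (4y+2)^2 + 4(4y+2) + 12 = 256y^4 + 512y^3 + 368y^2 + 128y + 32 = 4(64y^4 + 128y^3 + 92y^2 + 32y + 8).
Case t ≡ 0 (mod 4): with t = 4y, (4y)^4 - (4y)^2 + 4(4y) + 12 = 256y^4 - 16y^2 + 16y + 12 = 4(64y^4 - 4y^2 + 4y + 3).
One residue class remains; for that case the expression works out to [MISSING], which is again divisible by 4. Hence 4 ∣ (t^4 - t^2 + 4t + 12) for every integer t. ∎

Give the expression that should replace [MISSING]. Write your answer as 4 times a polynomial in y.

4(64y^4 + 192y^3 + 212y^2 + 106y + 24)

Only t ≡ 3 (mod 4) is unaccounted for. Put t = 4y+3:
(4y+3)^4 - (4y+3)^2 + 4(4y+3) + 12 expands to 256y^4 + 768y^3 + 848y^2 + 424y + 96,
and factoring out 4 leaves 4(64y^4 + 192y^3 + 212y^2 + 106y + 24).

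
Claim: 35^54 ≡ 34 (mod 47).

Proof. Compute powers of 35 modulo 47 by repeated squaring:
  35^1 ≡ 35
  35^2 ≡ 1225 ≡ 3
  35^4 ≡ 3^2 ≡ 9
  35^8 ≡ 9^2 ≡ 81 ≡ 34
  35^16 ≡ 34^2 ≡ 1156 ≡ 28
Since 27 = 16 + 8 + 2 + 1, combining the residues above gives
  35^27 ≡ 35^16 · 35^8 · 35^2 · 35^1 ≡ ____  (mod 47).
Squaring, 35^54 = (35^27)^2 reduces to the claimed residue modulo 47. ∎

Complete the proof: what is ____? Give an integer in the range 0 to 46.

35^16 · 35^8 · 35^2 · 35^1 ≡ 28 · 34 · 3 · 35 = 99960.
99960 mod 47 = 38, so 35^27 ≡ 38 (mod 47).

38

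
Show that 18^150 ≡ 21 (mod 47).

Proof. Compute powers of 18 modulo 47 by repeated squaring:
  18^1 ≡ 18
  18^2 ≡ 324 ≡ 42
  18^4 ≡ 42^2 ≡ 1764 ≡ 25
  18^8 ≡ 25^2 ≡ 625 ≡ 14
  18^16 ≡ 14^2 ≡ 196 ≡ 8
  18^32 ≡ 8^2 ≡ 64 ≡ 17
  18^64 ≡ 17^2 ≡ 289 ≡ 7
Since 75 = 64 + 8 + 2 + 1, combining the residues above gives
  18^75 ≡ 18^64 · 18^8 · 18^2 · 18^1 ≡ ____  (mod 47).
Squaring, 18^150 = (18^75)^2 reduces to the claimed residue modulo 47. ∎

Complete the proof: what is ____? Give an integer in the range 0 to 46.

Multiply the listed residues: 7 · 14 · 42 · 18 = 98 → 4116 → 74088.
Reducing modulo 47: 74088 = 1576·47 + 16, so 18^75 ≡ 16.

16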